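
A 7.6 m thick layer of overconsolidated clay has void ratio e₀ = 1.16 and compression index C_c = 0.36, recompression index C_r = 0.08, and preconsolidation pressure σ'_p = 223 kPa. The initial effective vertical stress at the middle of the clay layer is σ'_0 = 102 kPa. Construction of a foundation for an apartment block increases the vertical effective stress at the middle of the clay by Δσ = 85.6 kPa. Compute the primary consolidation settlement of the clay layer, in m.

S_c ≈ 0.0745 m

Final effective stress: σ'_f = 102 + 85.6 = 187.6 kPa.
σ'_f = 187.6 ≤ σ'_p = 223 kPa, so the clay remains overconsolidated and only the recompression index applies:
S_c = C_r·H/(1+e₀)·log₁₀(σ'_f/σ'_0) = 0.08×7.6/2.16×log₁₀(187.6/102)
    = 0.28148 × 0.26463 = 0.07449 m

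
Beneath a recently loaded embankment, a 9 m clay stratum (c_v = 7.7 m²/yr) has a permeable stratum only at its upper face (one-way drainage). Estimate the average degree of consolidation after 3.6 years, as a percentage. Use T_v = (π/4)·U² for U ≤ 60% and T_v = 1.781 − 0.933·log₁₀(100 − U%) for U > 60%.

Drainage path length: H_d = H = 9 m (single drainage).
T_v = c_v·t/H_d² = 7.7×3.6/9² = 0.34222.
T_v = 0.34222 corresponds to the U > 60% branch:
U = 1 − 10^((1.781 − T_v)/0.933)/100 = 0.6516

U ≈ 65.2 %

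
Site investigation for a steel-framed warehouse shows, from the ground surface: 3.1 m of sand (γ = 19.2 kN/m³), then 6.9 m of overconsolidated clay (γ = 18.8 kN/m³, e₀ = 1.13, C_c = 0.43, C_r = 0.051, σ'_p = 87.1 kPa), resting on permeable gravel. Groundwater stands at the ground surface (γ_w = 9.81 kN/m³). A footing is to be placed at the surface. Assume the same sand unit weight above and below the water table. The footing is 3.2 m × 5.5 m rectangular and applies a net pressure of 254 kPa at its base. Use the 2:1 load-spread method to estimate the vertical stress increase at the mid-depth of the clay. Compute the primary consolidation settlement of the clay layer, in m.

Mid-depth of clay below the ground surface: z = 3.1 + 6.9/2 = 6.55 m.
Total vertical stress at mid-clay: σ_v = 19.2×3.1 + 18.8×3.45 = 124.38 kPa.
Pore pressure: u = 9.81×(6.55 − 0) = 64.255 kPa.
Initial effective stress: σ'_0 = σ_v − u = 124.38 − 64.255 = 60.125 kPa.
Stress increase at mid-clay by the 2:1 spreading method:
Δσ = qBL/((B+z)(L+z)) = 254×3.2×5.5/((3.2+6.55)(5.5+6.55)) = 38.05 kPa
Final effective stress: σ'_f = 60.125 + 38.05 = 98.175 kPa.
σ'_f = 98.175 > σ'_p = 87.1 kPa, so the stress path crosses the preconsolidation pressure — recompression up to σ'_p, then virgin compression beyond:
S_c = H/(1+e₀)·[C_r·log₁₀(σ'_p/σ'_0) + C_c·log₁₀(σ'_f/σ'_p)]
    = 6.9/2.13 × [0.051×log₁₀(87.1/60.125) + 0.43×log₁₀(98.175/87.1)]
    = 3.2394 × [0.0082091 + 0.022353] = 0.099 m

S_c ≈ 0.099 m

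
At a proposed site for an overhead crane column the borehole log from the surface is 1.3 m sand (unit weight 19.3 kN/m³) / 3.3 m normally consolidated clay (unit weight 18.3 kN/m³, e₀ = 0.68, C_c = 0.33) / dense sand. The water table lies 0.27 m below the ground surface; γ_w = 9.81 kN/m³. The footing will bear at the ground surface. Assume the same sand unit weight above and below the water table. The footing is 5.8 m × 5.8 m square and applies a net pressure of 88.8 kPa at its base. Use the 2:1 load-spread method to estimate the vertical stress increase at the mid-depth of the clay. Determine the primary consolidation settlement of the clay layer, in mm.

Mid-depth of clay below the ground surface: z = 1.3 + 3.3/2 = 2.95 m.
Total vertical stress at mid-clay: σ_v = 19.3×1.3 + 18.3×1.65 = 55.285 kPa.
Pore pressure: u = 9.81×(2.95 − 0.27) = 26.291 kPa.
Initial effective stress: σ'_0 = σ_v − u = 55.285 − 26.291 = 28.994 kPa.
Stress increase at mid-clay by the 2:1 spreading method:
Δσ = qBL/((B+z)(L+z)) = 88.8×5.8×5.8/((5.8+2.95)(5.8+2.95)) = 39.017 kPa
Final effective stress: σ'_f = σ'_0 + Δσ = 28.994 + 39.017 = 68.011 kPa.
Normally consolidated clay, so the full stress increment lies on the virgin compression line:
S_c = C_c·H/(1+e₀)·log₁₀(σ'_f/σ'_0) = 0.33×3.3/(1+0.68)×log₁₀(68.011/28.994)
    = 0.64821 × 0.37027 = 0.24 m

S_c ≈ 240 mm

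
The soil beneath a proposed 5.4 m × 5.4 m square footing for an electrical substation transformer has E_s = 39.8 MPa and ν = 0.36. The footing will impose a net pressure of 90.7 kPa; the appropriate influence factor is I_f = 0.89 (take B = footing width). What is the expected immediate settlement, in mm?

Immediate (elastic) settlement: S_e = q·B·(1−ν²)/E_s · I_f.
E_s = 39.8 MPa = 39800 kPa.
S_e = 90.7 × 5.4 × (1 − 0.36²) / 39800 × 0.89
    = 90.7 × 5.4 × 0.8704 / 39800 × 0.89
    = 0.009533 m = 9.533 mm

S_e ≈ 9.53 mm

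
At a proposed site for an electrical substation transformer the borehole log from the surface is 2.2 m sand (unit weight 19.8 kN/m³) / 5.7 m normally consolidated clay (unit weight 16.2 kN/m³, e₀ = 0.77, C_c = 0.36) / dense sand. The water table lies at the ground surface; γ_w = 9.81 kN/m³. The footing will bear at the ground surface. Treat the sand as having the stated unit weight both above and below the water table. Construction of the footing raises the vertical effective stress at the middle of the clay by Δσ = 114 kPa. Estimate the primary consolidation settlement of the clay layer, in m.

Mid-depth of clay below the ground surface: z = 2.2 + 5.7/2 = 5.05 m.
Total vertical stress at mid-clay: σ_v = 19.8×2.2 + 16.2×2.85 = 89.73 kPa.
Pore pressure: u = 9.81×(5.05 − 0) = 49.541 kPa.
Initial effective stress: σ'_0 = σ_v − u = 89.73 − 49.541 = 40.189 kPa.
Final effective stress: σ'_f = σ'_0 + Δσ = 40.189 + 114 = 154.19 kPa.
Normally consolidated clay, so the full stress increment lies on the virgin compression line:
S_c = C_c·H/(1+e₀)·log₁₀(σ'_f/σ'_0) = 0.36×5.7/(1+0.77)×log₁₀(154.19/40.189)
    = 1.1593 × 0.58395 = 0.677 m

S_c ≈ 0.677 m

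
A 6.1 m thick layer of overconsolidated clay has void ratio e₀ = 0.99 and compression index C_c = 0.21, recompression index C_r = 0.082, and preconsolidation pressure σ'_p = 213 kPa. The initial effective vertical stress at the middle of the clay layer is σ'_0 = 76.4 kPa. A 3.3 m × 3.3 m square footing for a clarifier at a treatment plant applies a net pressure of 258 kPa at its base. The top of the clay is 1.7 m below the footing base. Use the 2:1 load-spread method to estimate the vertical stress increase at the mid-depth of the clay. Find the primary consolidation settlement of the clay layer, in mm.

Mid-depth of clay below the footing base: z = 1.7 + 6.1/2 = 4.75 m.
Stress increase at mid-clay by the 2:1 spreading method:
Δσ = qBL/((B+z)(L+z)) = 258×3.3×3.3/((3.3+4.75)(3.3+4.75)) = 43.357 kPa
Final effective stress: σ'_f = 76.4 + 43.357 = 119.76 kPa.
σ'_f = 119.76 ≤ σ'_p = 213 kPa, so the clay remains overconsolidated and only the recompression index applies:
S_c = C_r·H/(1+e₀)·log₁₀(σ'_f/σ'_0) = 0.082×6.1/1.99×log₁₀(119.76/76.4)
    = 0.25135 × 0.19522 = 0.04907 m

S_c ≈ 49.1 mm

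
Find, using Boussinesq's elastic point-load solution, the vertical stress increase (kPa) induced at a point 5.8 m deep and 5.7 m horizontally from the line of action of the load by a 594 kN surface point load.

Boussinesq vertical stress below a point load on an elastic half-space:
Δσ_z = 3P/(2πz²) · [1 + (r/z)²]^(−5/2)
r/z = 5.7/5.8 = 0.98276; [1+(r/z)²]^(−5/2) = 0.18456.
Δσ_z = 3×594/(2π×5.8²) × 0.18456 = 8.4309 × 0.18456 = 1.556 kPa

Δσ_z ≈ 1.56 kPa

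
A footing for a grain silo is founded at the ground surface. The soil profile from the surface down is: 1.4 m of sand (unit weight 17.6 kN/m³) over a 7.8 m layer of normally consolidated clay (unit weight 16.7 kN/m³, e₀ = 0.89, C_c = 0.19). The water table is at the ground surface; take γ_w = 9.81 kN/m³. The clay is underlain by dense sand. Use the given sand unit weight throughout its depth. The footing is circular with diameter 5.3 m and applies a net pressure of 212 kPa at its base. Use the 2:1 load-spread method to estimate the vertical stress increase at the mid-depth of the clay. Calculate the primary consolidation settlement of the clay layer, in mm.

Mid-depth of clay below the ground surface: z = 1.4 + 7.8/2 = 5.3 m.
Total vertical stress at mid-clay: σ_v = 17.6×1.4 + 16.7×3.9 = 89.77 kPa.
Pore pressure: u = 9.81×(5.3 − 0) = 51.993 kPa.
Initial effective stress: σ'_0 = σ_v − u = 89.77 − 51.993 = 37.777 kPa.
Stress increase at mid-clay by the 2:1 spreading method:
Δσ ≈ qD²/(D+z)² = 212×5.3²/(5.3+5.3)² = 53 kPa
Final effective stress: σ'_f = σ'_0 + Δσ = 37.777 + 53 = 90.777 kPa.
Normally consolidated clay, so the full stress increment lies on the virgin compression line:
S_c = C_c·H/(1+e₀)·log₁₀(σ'_f/σ'_0) = 0.19×7.8/(1+0.89)×log₁₀(90.777/37.777)
    = 0.78413 × 0.38075 = 0.2986 m

S_c ≈ 299 mm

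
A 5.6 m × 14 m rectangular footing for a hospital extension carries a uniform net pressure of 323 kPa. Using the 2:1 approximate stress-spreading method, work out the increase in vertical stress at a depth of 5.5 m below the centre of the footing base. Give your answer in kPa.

Δσ_z ≈ 117 kPa

By the 2:1 method the load spreads at 1 horizontal : 2 vertical, so at depth z the loaded area has grown by z in each plan dimension:
Δσ = qBL/((B+z)(L+z)) = 323×5.6×14/((5.6+5.5)(14+5.5)) = 116.99 kPa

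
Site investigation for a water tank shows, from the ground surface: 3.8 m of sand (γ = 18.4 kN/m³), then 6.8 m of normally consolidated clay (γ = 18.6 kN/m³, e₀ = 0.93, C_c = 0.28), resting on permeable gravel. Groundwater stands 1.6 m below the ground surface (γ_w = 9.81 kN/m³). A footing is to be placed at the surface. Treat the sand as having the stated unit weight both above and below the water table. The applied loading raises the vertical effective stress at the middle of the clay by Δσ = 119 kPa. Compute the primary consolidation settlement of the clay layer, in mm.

S_c ≈ 396 mm

Mid-depth of clay below the ground surface: z = 3.8 + 6.8/2 = 7.2 m.
Total vertical stress at mid-clay: σ_v = 18.4×3.8 + 18.6×3.4 = 133.16 kPa.
Pore pressure: u = 9.81×(7.2 − 1.6) = 54.936 kPa.
Initial effective stress: σ'_0 = σ_v − u = 133.16 − 54.936 = 78.224 kPa.
Final effective stress: σ'_f = σ'_0 + Δσ = 78.224 + 119 = 197.22 kPa.
Normally consolidated clay, so the full stress increment lies on the virgin compression line:
S_c = C_c·H/(1+e₀)·log₁₀(σ'_f/σ'_0) = 0.28×6.8/(1+0.93)×log₁₀(197.22/78.224)
    = 0.98653 × 0.40161 = 0.3962 m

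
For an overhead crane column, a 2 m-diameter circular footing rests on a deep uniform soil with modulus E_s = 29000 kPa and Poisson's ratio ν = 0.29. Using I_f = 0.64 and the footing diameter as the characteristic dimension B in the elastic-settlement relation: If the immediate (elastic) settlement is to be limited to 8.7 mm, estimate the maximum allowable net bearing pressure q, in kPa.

S_e = q·B·(1−ν²)/E_s · I_f  ⇒  q = S_e·E_s / (B·(1−ν²)·I_f).
q = 0.0087 × 29000 / (2 × 0.9159 × 0.64) = 215.2 kPa

q ≈ 215 kPa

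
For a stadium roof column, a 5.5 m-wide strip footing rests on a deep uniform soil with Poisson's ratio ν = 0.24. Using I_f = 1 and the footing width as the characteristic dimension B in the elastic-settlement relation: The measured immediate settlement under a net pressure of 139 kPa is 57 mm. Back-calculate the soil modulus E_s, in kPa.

S_e = q·B·(1−ν²)/E_s · I_f  ⇒  E_s = q·B·(1−ν²)·I_f / S_e.
E_s = 139 × 5.5 × 0.9424 × 1 / 0.057 = 12640 kPa

E_s ≈ 12600 kPa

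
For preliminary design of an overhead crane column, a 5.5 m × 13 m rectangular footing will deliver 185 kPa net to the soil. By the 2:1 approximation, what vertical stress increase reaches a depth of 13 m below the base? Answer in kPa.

By the 2:1 method the load spreads at 1 horizontal : 2 vertical, so at depth z the loaded area has grown by z in each plan dimension:
Δσ = qBL/((B+z)(L+z)) = 185×5.5×13/((5.5+13)(13+13)) = 27.5 kPa

Δσ_z ≈ 27.5 kPa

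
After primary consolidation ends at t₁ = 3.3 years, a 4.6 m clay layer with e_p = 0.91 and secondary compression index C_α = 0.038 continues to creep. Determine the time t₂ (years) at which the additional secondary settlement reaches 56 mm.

S_s = C_α·H/(1+e_p)·log₁₀(t₂/t₁) ⇒ log₁₀(t₂/t₁) = S_s·(1+e_p)/(C_α·H).
log₁₀(t₂/t₁) = 0.056 × (1+0.91) / (0.038×4.6) = 0.6119
t₂ = t₁ × 10^0.6119 = 3.3 × 4.092 = 13.5 years

t₂ ≈ 13.5 years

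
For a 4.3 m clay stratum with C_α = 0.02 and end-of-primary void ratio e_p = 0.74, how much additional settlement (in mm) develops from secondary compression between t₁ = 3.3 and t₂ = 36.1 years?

Secondary compression: S_s = C_α·H/(1+e_p)·log₁₀(t₂/t₁)
S_s = 0.02×4.3/(1+0.74)×log₁₀(36.1/3.3)
    = 0.04943 × 1.039 = 0.05135 m

S_s ≈ 51.4 mm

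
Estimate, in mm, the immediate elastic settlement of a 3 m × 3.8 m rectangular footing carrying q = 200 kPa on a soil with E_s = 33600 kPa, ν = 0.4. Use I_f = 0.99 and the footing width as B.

S_e ≈ 14.8 mm

Immediate (elastic) settlement: S_e = q·B·(1−ν²)/E_s · I_f.
S_e = 200 × 3 × (1 − 0.4²) / 33600 × 0.99
    = 200 × 3 × 0.84 / 33600 × 0.99
    = 0.01485 m = 14.85 mm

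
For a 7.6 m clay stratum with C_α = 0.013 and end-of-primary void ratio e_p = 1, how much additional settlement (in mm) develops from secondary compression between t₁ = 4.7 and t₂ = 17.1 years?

Secondary compression: S_s = C_α·H/(1+e_p)·log₁₀(t₂/t₁)
S_s = 0.013×7.6/(1+1)×log₁₀(17.1/4.7)
    = 0.0494 × 0.5609 = 0.02771 m

S_s ≈ 27.7 mm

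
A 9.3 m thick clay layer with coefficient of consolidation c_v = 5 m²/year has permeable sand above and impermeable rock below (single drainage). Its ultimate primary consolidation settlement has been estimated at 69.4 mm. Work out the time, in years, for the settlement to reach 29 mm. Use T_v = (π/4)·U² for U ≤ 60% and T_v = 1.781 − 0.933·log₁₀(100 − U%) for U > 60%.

Drainage path length: H_d = H = 9.3 m (single drainage).
U = S(t)/S_ult = 29/69.4 = 0.4179.
U ≤ 60%: T_v = (π/4)·U² = (π/4)×0.41787² = 0.13714.
t = T_v·H_d²/c_v = 0.13714×9.3²/5 = 2.372 years.

t ≈ 2.37 years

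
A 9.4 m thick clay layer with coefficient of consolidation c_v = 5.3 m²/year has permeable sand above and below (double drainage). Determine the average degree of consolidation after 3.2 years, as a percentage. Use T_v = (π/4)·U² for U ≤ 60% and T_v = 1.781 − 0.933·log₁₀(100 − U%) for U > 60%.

U ≈ 87.8 %

Drainage path length: H_d = H/2 = 4.7 m (double drainage).
T_v = c_v·t/H_d² = 5.3×3.2/4.7² = 0.76777.
T_v = 0.76777 corresponds to the U > 60% branch:
U = 1 − 10^((1.781 − T_v)/0.933)/100 = 0.8781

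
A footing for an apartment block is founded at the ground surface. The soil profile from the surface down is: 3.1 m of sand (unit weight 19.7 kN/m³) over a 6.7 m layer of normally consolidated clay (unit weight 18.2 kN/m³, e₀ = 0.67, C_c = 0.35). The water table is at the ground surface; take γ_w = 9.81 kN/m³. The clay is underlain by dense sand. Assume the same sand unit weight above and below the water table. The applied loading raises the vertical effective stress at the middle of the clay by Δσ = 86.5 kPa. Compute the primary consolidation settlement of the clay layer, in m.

S_c ≈ 0.552 m

Mid-depth of clay below the ground surface: z = 3.1 + 6.7/2 = 6.45 m.
Total vertical stress at mid-clay: σ_v = 19.7×3.1 + 18.2×3.35 = 122.04 kPa.
Pore pressure: u = 9.81×(6.45 − 0) = 63.275 kPa.
Initial effective stress: σ'_0 = σ_v − u = 122.04 − 63.275 = 58.765 kPa.
Final effective stress: σ'_f = σ'_0 + Δσ = 58.765 + 86.5 = 145.26 kPa.
Normally consolidated clay, so the full stress increment lies on the virgin compression line:
S_c = C_c·H/(1+e₀)·log₁₀(σ'_f/σ'_0) = 0.35×6.7/(1+0.67)×log₁₀(145.26/58.765)
    = 1.4042 × 0.39303 = 0.5519 m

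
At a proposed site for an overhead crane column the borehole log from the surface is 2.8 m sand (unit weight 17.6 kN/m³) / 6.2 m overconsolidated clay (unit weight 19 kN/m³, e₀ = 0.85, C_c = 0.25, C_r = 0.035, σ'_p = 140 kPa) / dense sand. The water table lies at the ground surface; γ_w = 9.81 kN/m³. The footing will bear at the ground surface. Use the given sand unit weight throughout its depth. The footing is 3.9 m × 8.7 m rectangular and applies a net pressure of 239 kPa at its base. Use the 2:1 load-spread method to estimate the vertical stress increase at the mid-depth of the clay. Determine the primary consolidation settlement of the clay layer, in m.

S_c ≈ 0.0384 m

Mid-depth of clay below the ground surface: z = 2.8 + 6.2/2 = 5.9 m.
Total vertical stress at mid-clay: σ_v = 17.6×2.8 + 19×3.1 = 108.18 kPa.
Pore pressure: u = 9.81×(5.9 − 0) = 57.879 kPa.
Initial effective stress: σ'_0 = σ_v − u = 108.18 − 57.879 = 50.301 kPa.
Stress increase at mid-clay by the 2:1 spreading method:
Δσ = qBL/((B+z)(L+z)) = 239×3.9×8.7/((3.9+5.9)(8.7+5.9)) = 56.676 kPa
Final effective stress: σ'_f = 50.301 + 56.676 = 106.98 kPa.
σ'_f = 106.98 ≤ σ'_p = 140 kPa, so the clay remains overconsolidated and only the recompression index applies:
S_c = C_r·H/(1+e₀)·log₁₀(σ'_f/σ'_0) = 0.035×6.2/1.85×log₁₀(106.98/50.301)
    = 0.1173 × 0.32773 = 0.03844 m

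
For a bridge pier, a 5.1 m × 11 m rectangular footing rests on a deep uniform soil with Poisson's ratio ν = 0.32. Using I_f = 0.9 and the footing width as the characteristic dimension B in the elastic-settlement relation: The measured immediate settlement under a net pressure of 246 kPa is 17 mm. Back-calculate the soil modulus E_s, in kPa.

S_e = q·B·(1−ν²)/E_s · I_f  ⇒  E_s = q·B·(1−ν²)·I_f / S_e.
E_s = 246 × 5.1 × 0.8976 × 0.9 / 0.017 = 59620 kPa

E_s ≈ 59600 kPa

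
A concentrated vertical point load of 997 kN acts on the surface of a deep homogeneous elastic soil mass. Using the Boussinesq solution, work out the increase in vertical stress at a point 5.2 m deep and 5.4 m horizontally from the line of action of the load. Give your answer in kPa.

Δσ_z ≈ 2.83 kPa

Boussinesq vertical stress below a point load on an elastic half-space:
Δσ_z = 3P/(2πz²) · [1 + (r/z)²]^(−5/2)
r/z = 5.4/5.2 = 1.0385; [1+(r/z)²]^(−5/2) = 0.16057.
Δσ_z = 3×997/(2π×5.2²) × 0.16057 = 17.605 × 0.16057 = 2.827 kPa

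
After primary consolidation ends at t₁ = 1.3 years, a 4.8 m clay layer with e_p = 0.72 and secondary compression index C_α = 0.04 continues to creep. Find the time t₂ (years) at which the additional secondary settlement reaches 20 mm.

S_s = C_α·H/(1+e_p)·log₁₀(t₂/t₁) ⇒ log₁₀(t₂/t₁) = S_s·(1+e_p)/(C_α·H).
log₁₀(t₂/t₁) = 0.02 × (1+0.72) / (0.04×4.8) = 0.1792
t₂ = t₁ × 10^0.1792 = 1.3 × 1.511 = 1.964 years

t₂ ≈ 1.96 years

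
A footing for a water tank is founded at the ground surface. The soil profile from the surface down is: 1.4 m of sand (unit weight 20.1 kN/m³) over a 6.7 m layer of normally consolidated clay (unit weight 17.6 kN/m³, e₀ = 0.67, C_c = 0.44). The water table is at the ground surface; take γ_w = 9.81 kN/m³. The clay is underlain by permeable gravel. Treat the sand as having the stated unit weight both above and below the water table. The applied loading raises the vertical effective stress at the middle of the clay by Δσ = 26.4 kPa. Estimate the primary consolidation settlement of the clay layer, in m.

Mid-depth of clay below the ground surface: z = 1.4 + 6.7/2 = 4.75 m.
Total vertical stress at mid-clay: σ_v = 20.1×1.4 + 17.6×3.35 = 87.1 kPa.
Pore pressure: u = 9.81×(4.75 − 0) = 46.598 kPa.
Initial effective stress: σ'_0 = σ_v − u = 87.1 − 46.598 = 40.502 kPa.
Final effective stress: σ'_f = σ'_0 + Δσ = 40.502 + 26.4 = 66.902 kPa.
Normally consolidated clay, so the full stress increment lies on the virgin compression line:
S_c = C_c·H/(1+e₀)·log₁₀(σ'_f/σ'_0) = 0.44×6.7/(1+0.67)×log₁₀(66.902/40.502)
    = 1.7653 × 0.21796 = 0.3848 m

S_c ≈ 0.385 m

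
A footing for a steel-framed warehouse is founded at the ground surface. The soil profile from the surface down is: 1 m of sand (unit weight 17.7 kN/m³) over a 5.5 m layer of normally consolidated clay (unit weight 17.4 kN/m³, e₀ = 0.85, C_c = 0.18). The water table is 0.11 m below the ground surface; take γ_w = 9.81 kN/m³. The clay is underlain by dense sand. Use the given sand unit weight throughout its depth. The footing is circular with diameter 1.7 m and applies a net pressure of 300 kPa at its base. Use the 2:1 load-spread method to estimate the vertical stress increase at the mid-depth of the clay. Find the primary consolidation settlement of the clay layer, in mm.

Mid-depth of clay below the ground surface: z = 1 + 5.5/2 = 3.75 m.
Total vertical stress at mid-clay: σ_v = 17.7×1 + 17.4×2.75 = 65.55 kPa.
Pore pressure: u = 9.81×(3.75 − 0.11) = 35.708 kPa.
Initial effective stress: σ'_0 = σ_v − u = 65.55 − 35.708 = 29.842 kPa.
Stress increase at mid-clay by the 2:1 spreading method:
Δσ ≈ qD²/(D+z)² = 300×1.7²/(1.7+3.75)² = 29.189 kPa
Final effective stress: σ'_f = σ'_0 + Δσ = 29.842 + 29.189 = 59.031 kPa.
Normally consolidated clay, so the full stress increment lies on the virgin compression line:
S_c = C_c·H/(1+e₀)·log₁₀(σ'_f/σ'_0) = 0.18×5.5/(1+0.85)×log₁₀(59.031/29.842)
    = 0.53514 × 0.29625 = 0.1585 m

S_c ≈ 159 mm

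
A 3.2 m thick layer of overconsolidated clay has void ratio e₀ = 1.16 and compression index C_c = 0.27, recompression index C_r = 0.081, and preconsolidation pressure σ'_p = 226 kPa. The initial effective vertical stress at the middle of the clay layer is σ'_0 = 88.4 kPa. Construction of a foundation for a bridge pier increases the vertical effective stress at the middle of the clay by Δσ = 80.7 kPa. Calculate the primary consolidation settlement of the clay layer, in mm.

S_c ≈ 33.8 mm

Final effective stress: σ'_f = 88.4 + 80.7 = 169.1 kPa.
σ'_f = 169.1 ≤ σ'_p = 226 kPa, so the clay remains overconsolidated and only the recompression index applies:
S_c = C_r·H/(1+e₀)·log₁₀(σ'_f/σ'_0) = 0.081×3.2/2.16×log₁₀(169.1/88.4)
    = 0.12 × 0.28169 = 0.0338 m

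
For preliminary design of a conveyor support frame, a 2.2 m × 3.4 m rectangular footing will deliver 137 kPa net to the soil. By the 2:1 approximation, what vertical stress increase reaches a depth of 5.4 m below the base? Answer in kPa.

Δσ_z ≈ 15.3 kPa

By the 2:1 method the load spreads at 1 horizontal : 2 vertical, so at depth z the loaded area has grown by z in each plan dimension:
Δσ = qBL/((B+z)(L+z)) = 137×2.2×3.4/((2.2+5.4)(3.4+5.4)) = 15.322 kPa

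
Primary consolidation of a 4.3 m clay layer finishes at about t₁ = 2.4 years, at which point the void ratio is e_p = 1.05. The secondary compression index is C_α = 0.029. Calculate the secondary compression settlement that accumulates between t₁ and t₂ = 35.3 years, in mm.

Secondary compression: S_s = C_α·H/(1+e_p)·log₁₀(t₂/t₁)
S_s = 0.029×4.3/(1+1.05)×log₁₀(35.3/2.4)
    = 0.06083 × 1.168 = 0.07102 m

S_s ≈ 71 mm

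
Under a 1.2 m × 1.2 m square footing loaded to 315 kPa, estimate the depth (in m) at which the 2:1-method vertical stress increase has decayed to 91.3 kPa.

z ≈ 1.03 m

2:1 spreading — at depth z the loaded area has grown by z in each plan dimension:
qB²/(B+z)² = Δσ_z ⇒ z = B(√(q/Δσ_z) − 1) = 1.2×(√(315/91.3) − 1) = 1.029 m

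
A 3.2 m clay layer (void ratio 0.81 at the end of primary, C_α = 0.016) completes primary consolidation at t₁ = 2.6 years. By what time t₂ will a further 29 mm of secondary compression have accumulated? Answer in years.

t₂ ≈ 27.6 years

S_s = C_α·H/(1+e_p)·log₁₀(t₂/t₁) ⇒ log₁₀(t₂/t₁) = S_s·(1+e_p)/(C_α·H).
log₁₀(t₂/t₁) = 0.029 × (1+0.81) / (0.016×3.2) = 1.025
t₂ = t₁ × 10^1.025 = 2.6 × 10.6 = 27.55 years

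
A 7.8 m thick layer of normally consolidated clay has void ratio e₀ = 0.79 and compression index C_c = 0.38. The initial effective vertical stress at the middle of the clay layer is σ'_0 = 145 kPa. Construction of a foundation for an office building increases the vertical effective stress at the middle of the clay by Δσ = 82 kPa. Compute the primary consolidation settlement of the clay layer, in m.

S_c ≈ 0.322 m

Final effective stress: σ'_f = σ'_0 + Δσ = 145 + 82 = 227 kPa.
Normally consolidated clay, so the full stress increment lies on the virgin compression line:
S_c = C_c·H/(1+e₀)·log₁₀(σ'_f/σ'_0) = 0.38×7.8/(1+0.79)×log₁₀(227/145)
    = 1.6559 × 0.19466 = 0.3223 m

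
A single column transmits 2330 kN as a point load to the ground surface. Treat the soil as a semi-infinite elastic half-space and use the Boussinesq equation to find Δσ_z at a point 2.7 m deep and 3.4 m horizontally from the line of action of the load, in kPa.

Boussinesq vertical stress below a point load on an elastic half-space:
Δσ_z = 3P/(2πz²) · [1 + (r/z)²]^(−5/2)
r/z = 3.4/2.7 = 1.2593; [1+(r/z)²]^(−5/2) = 0.093012.
Δσ_z = 3×2330/(2π×2.7²) × 0.093012 = 152.61 × 0.093012 = 14.19 kPa

Δσ_z ≈ 14.2 kPa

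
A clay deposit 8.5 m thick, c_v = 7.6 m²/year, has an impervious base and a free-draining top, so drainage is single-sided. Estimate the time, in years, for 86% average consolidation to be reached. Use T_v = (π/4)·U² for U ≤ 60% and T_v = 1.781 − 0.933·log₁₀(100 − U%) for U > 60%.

t ≈ 6.77 years

Drainage path length: H_d = H = 8.5 m (single drainage).
U > 60%: T_v = 1.781 − 0.933·log₁₀(100 − 86) = 0.71166.
t = T_v·H_d²/c_v = 0.71166×8.5²/7.6 = 6.765 years.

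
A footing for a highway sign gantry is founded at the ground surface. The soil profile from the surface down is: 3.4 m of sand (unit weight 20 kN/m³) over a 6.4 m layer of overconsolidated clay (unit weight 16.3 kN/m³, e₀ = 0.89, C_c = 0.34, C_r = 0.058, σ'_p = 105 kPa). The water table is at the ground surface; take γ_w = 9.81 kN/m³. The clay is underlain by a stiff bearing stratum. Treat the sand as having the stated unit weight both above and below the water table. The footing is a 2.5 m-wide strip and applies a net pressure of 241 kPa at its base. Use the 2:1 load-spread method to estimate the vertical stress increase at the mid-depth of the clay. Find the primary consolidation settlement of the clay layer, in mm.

S_c ≈ 128 mm

Mid-depth of clay below the ground surface: z = 3.4 + 6.4/2 = 6.6 m.
Total vertical stress at mid-clay: σ_v = 20×3.4 + 16.3×3.2 = 120.16 kPa.
Pore pressure: u = 9.81×(6.6 − 0) = 64.746 kPa.
Initial effective stress: σ'_0 = σ_v − u = 120.16 − 64.746 = 55.414 kPa.
Stress increase at mid-clay by the 2:1 spreading method:
Δσ = qB/(B+z) = 241×2.5/(2.5+6.6) = 66.209 kPa
Final effective stress: σ'_f = 55.414 + 66.209 = 121.62 kPa.
σ'_f = 121.62 > σ'_p = 105 kPa, so the stress path crosses the preconsolidation pressure — recompression up to σ'_p, then virgin compression beyond:
S_c = H/(1+e₀)·[C_r·log₁₀(σ'_p/σ'_0) + C_c·log₁₀(σ'_f/σ'_p)]
    = 6.4/1.89 × [0.058×log₁₀(105/55.414) + 0.34×log₁₀(121.62/105)]
    = 3.3862 × [0.016099 + 0.021697] = 0.128 m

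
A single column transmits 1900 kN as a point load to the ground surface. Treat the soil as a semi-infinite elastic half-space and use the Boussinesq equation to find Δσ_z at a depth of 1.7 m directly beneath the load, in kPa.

Δσ_z ≈ 314 kPa

Boussinesq vertical stress below a point load on an elastic half-space:
Δσ_z = 3P/(2πz²) · [1 + (r/z)²]^(−5/2)
r/z = 0/1.7 = 0; [1+(r/z)²]^(−5/2) = 1.
Δσ_z = 3×1900/(2π×1.7²) × 1 = 313.9 × 1 = 313.9 kPa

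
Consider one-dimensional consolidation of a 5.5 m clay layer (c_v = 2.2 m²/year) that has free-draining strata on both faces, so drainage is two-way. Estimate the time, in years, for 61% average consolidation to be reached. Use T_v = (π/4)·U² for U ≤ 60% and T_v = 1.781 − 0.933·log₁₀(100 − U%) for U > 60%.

Drainage path length: H_d = H/2 = 2.75 m (double drainage).
U > 60%: T_v = 1.781 − 0.933·log₁₀(100 − 61) = 0.29654.
t = T_v·H_d²/c_v = 0.29654×2.75²/2.2 = 1.019 years.

t ≈ 1.02 years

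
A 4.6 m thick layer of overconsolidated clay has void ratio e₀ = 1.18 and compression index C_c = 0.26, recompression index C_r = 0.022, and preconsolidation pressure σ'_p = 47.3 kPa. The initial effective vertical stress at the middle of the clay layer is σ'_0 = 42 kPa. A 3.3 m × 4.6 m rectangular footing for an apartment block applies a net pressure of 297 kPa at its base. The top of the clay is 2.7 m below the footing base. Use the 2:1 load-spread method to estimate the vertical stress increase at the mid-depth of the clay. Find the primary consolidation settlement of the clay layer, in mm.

S_c ≈ 177 mm

Mid-depth of clay below the footing base: z = 2.7 + 4.6/2 = 5 m.
Stress increase at mid-clay by the 2:1 spreading method:
Δσ = qBL/((B+z)(L+z)) = 297×3.3×4.6/((3.3+5)(4.6+5)) = 56.582 kPa
Final effective stress: σ'_f = 42 + 56.582 = 98.582 kPa.
σ'_f = 98.582 > σ'_p = 47.3 kPa, so the stress path crosses the preconsolidation pressure — recompression up to σ'_p, then virgin compression beyond:
S_c = H/(1+e₀)·[C_r·log₁₀(σ'_p/σ'_0) + C_c·log₁₀(σ'_f/σ'_p)]
    = 4.6/2.18 × [0.022×log₁₀(47.3/42) + 0.26×log₁₀(98.582/47.3)]
    = 2.1101 × [0.0011355 + 0.082923] = 0.1774 m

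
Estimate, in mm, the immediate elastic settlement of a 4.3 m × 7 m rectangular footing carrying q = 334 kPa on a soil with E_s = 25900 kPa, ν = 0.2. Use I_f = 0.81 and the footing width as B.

Immediate (elastic) settlement: S_e = q·B·(1−ν²)/E_s · I_f.
S_e = 334 × 4.3 × (1 − 0.2²) / 25900 × 0.81
    = 334 × 4.3 × 0.96 / 25900 × 0.81
    = 0.04312 m = 43.12 mm

S_e ≈ 43.1 mm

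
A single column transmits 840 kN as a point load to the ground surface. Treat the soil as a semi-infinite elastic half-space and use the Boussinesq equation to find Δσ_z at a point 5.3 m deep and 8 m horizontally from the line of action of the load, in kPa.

Boussinesq vertical stress below a point load on an elastic half-space:
Δσ_z = 3P/(2πz²) · [1 + (r/z)²]^(−5/2)
r/z = 8/5.3 = 1.5094; [1+(r/z)²]^(−5/2) = 0.051386.
Δσ_z = 3×840/(2π×5.3²) × 0.051386 = 14.278 × 0.051386 = 0.7337 kPa

Δσ_z ≈ 0.734 kPa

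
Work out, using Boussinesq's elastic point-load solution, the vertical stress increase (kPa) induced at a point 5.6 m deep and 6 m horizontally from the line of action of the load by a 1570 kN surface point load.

Boussinesq vertical stress below a point load on an elastic half-space:
Δσ_z = 3P/(2πz²) · [1 + (r/z)²]^(−5/2)
r/z = 6/5.6 = 1.0714; [1+(r/z)²]^(−5/2) = 0.14789.
Δσ_z = 3×1570/(2π×5.6²) × 0.14789 = 23.904 × 0.14789 = 3.535 kPa

Δσ_z ≈ 3.54 kPa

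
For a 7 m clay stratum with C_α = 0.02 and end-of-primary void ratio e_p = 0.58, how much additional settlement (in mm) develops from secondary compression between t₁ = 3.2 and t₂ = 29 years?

Secondary compression: S_s = C_α·H/(1+e_p)·log₁₀(t₂/t₁)
S_s = 0.02×7/(1+0.58)×log₁₀(29/3.2)
    = 0.08861 × 0.9572 = 0.08482 m

S_s ≈ 84.8 mm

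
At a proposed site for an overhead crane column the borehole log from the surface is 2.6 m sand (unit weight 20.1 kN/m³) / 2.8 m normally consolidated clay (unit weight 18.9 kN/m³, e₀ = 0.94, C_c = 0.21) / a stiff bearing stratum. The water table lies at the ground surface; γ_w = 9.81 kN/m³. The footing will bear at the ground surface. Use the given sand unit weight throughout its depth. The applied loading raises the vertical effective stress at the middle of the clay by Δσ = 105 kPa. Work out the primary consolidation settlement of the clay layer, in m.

Mid-depth of clay below the ground surface: z = 2.6 + 2.8/2 = 4 m.
Total vertical stress at mid-clay: σ_v = 20.1×2.6 + 18.9×1.4 = 78.72 kPa.
Pore pressure: u = 9.81×(4 − 0) = 39.24 kPa.
Initial effective stress: σ'_0 = σ_v − u = 78.72 − 39.24 = 39.48 kPa.
Final effective stress: σ'_f = σ'_0 + Δσ = 39.48 + 105 = 144.48 kPa.
Normally consolidated clay, so the full stress increment lies on the virgin compression line:
S_c = C_c·H/(1+e₀)·log₁₀(σ'_f/σ'_0) = 0.21×2.8/(1+0.94)×log₁₀(144.48/39.48)
    = 0.30309 × 0.56343 = 0.1708 m

S_c ≈ 0.171 m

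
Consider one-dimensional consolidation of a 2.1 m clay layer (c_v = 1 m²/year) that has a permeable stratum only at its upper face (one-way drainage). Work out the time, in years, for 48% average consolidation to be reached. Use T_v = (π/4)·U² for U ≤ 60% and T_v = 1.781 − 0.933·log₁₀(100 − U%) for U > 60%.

t ≈ 0.798 years

Drainage path length: H_d = H = 2.1 m (single drainage).
U ≤ 60%: T_v = (π/4)·U² = (π/4)×0.48² = 0.18096.
t = T_v·H_d²/c_v = 0.18096×2.1²/1 = 0.798 years.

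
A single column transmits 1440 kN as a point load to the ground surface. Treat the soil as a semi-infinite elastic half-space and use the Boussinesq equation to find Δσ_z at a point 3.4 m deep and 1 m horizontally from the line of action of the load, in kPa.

Boussinesq vertical stress below a point load on an elastic half-space:
Δσ_z = 3P/(2πz²) · [1 + (r/z)²]^(−5/2)
r/z = 1/3.4 = 0.29412; [1+(r/z)²]^(−5/2) = 0.81268.
Δσ_z = 3×1440/(2π×3.4²) × 0.81268 = 59.477 × 0.81268 = 48.34 kPa

Δσ_z ≈ 48.3 kPa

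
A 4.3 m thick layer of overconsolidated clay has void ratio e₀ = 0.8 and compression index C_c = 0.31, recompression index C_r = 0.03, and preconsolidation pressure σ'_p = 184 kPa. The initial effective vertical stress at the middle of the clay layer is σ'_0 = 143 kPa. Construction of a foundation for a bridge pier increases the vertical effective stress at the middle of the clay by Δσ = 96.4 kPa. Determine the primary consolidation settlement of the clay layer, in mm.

Final effective stress: σ'_f = 143 + 96.4 = 239.4 kPa.
σ'_f = 239.4 > σ'_p = 184 kPa, so the stress path crosses the preconsolidation pressure — recompression up to σ'_p, then virgin compression beyond:
S_c = H/(1+e₀)·[C_r·log₁₀(σ'_p/σ'_0) + C_c·log₁₀(σ'_f/σ'_p)]
    = 4.3/1.8 × [0.03×log₁₀(184/143) + 0.31×log₁₀(239.4/184)]
    = 2.3889 × [0.0032845 + 0.035435] = 0.0925 m

S_c ≈ 92.5 mm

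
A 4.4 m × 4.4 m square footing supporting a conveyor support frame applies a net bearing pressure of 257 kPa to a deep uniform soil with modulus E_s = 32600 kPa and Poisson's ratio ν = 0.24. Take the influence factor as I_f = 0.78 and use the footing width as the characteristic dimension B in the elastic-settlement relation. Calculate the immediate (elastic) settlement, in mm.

S_e ≈ 25.5 mm

Immediate (elastic) settlement: S_e = q·B·(1−ν²)/E_s · I_f.
S_e = 257 × 4.4 × (1 − 0.24²) / 32600 × 0.78
    = 257 × 4.4 × 0.9424 / 32600 × 0.78
    = 0.0255 m = 25.5 mm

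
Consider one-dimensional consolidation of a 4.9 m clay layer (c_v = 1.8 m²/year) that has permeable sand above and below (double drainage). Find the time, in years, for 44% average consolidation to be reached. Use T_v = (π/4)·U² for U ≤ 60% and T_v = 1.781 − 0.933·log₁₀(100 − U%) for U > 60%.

t ≈ 0.507 years

Drainage path length: H_d = H/2 = 2.45 m (double drainage).
U ≤ 60%: T_v = (π/4)·U² = (π/4)×0.44² = 0.15205.
t = T_v·H_d²/c_v = 0.15205×2.45²/1.8 = 0.507 years.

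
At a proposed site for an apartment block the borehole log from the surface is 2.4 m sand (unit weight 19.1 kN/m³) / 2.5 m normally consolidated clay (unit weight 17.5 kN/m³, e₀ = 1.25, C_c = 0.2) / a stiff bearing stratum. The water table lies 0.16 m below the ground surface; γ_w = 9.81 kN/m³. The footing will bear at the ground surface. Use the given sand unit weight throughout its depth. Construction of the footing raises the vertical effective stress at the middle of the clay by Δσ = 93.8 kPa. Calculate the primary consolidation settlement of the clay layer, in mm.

S_c ≈ 129 mm

Mid-depth of clay below the ground surface: z = 2.4 + 2.5/2 = 3.65 m.
Total vertical stress at mid-clay: σ_v = 19.1×2.4 + 17.5×1.25 = 67.715 kPa.
Pore pressure: u = 9.81×(3.65 − 0.16) = 34.237 kPa.
Initial effective stress: σ'_0 = σ_v − u = 67.715 − 34.237 = 33.478 kPa.
Final effective stress: σ'_f = σ'_0 + Δσ = 33.478 + 93.8 = 127.28 kPa.
Normally consolidated clay, so the full stress increment lies on the virgin compression line:
S_c = C_c·H/(1+e₀)·log₁₀(σ'_f/σ'_0) = 0.2×2.5/(1+1.25)×log₁₀(127.28/33.478)
    = 0.22222 × 0.58 = 0.1289 m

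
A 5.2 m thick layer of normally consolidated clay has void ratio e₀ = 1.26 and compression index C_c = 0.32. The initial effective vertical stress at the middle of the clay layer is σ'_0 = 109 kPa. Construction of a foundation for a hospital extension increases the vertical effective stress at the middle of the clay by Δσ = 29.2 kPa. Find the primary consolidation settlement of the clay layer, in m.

S_c ≈ 0.0759 m

Final effective stress: σ'_f = σ'_0 + Δσ = 109 + 29.2 = 138.2 kPa.
Normally consolidated clay, so the full stress increment lies on the virgin compression line:
S_c = C_c·H/(1+e₀)·log₁₀(σ'_f/σ'_0) = 0.32×5.2/(1+1.26)×log₁₀(138.2/109)
    = 0.73628 × 0.10308 = 0.0759 m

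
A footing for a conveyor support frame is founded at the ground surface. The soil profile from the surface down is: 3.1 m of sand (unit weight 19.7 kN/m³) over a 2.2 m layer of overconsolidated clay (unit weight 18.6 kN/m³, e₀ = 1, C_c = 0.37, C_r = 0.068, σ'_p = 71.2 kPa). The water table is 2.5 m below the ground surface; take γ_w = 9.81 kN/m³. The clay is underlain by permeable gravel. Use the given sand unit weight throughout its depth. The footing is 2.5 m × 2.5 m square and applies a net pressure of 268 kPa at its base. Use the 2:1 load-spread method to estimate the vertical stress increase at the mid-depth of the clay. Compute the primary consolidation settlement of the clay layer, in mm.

Mid-depth of clay below the ground surface: z = 3.1 + 2.2/2 = 4.2 m.
Total vertical stress at mid-clay: σ_v = 19.7×3.1 + 18.6×1.1 = 81.53 kPa.
Pore pressure: u = 9.81×(4.2 − 2.5) = 16.677 kPa.
Initial effective stress: σ'_0 = σ_v − u = 81.53 − 16.677 = 64.853 kPa.
Stress increase at mid-clay by the 2:1 spreading method:
Δσ = qBL/((B+z)(L+z)) = 268×2.5×2.5/((2.5+4.2)(2.5+4.2)) = 37.313 kPa
Final effective stress: σ'_f = 64.853 + 37.313 = 102.17 kPa.
σ'_f = 102.17 > σ'_p = 71.2 kPa, so the stress path crosses the preconsolidation pressure — recompression up to σ'_p, then virgin compression beyond:
S_c = H/(1+e₀)·[C_r·log₁₀(σ'_p/σ'_0) + C_c·log₁₀(σ'_f/σ'_p)]
    = 2.2/2 × [0.068×log₁₀(71.2/64.853) + 0.37×log₁₀(102.17/71.2)]
    = 1.1 × [0.0027574 + 0.058032] = 0.06687 m

S_c ≈ 66.9 mm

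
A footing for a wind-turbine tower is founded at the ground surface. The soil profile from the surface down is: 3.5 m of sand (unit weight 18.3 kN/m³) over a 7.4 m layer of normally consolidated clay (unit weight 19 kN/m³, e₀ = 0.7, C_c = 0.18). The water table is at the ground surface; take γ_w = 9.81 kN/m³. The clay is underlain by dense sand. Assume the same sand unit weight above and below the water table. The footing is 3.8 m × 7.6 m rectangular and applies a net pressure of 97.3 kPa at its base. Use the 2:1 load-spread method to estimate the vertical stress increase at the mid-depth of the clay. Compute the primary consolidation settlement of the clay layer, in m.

S_c ≈ 0.0816 m

Mid-depth of clay below the ground surface: z = 3.5 + 7.4/2 = 7.2 m.
Total vertical stress at mid-clay: σ_v = 18.3×3.5 + 19×3.7 = 134.35 kPa.
Pore pressure: u = 9.81×(7.2 − 0) = 70.632 kPa.
Initial effective stress: σ'_0 = σ_v − u = 134.35 − 70.632 = 63.718 kPa.
Stress increase at mid-clay by the 2:1 spreading method:
Δσ = qBL/((B+z)(L+z)) = 97.3×3.8×7.6/((3.8+7.2)(7.6+7.2)) = 17.261 kPa
Final effective stress: σ'_f = σ'_0 + Δσ = 63.718 + 17.261 = 80.979 kPa.
Normally consolidated clay, so the full stress increment lies on the virgin compression line:
S_c = C_c·H/(1+e₀)·log₁₀(σ'_f/σ'_0) = 0.18×7.4/(1+0.7)×log₁₀(80.979/63.718)
    = 0.78353 × 0.10411 = 0.08157 m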